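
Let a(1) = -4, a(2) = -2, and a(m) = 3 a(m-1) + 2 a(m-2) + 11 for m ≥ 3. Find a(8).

82

a(3) = 3*(-2) + 2*(-4) + 11 = -3
a(4) = 3*(-3) + 2*(-2) + 11 = -2
a(5) = 3*(-2) + 2*(-3) + 11 = -1
a(6) = 3*(-1) + 2*(-2) + 11 = 4
a(7) = 3*4 + 2*(-1) + 11 = 21
a(8) = 3*21 + 2*4 + 11 = 82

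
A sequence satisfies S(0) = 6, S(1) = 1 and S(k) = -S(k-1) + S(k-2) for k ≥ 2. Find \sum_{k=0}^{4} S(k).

S(2) = -1 + 6 = 5
S(3) = -5 + 1 = -4
S(4) = -(-4) + 5 = 9
Sum = 6 + 1 + 5 + (-4) + 9 = 17

17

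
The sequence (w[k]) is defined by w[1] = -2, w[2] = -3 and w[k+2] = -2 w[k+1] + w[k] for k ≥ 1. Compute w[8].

-367

w[3] = -2*(-3) + (-2) = 4
w[4] = -2*4 + (-3) = -11
w[5] = -2*(-11) + 4 = 26
w[6] = -2*26 + (-11) = -63
w[7] = -2*(-63) + 26 = 152
w[8] = -2*152 + (-63) = -367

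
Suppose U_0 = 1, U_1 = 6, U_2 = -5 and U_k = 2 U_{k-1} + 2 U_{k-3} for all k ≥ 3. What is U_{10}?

-1472

U_3 = 2(-5) + 2(1) = -8
U_4 = 2(-8) + 2(6) = -4
U_5 = 2(-4) + 2(-5) = -18
U_6 = 2(-18) + 2(-8) = -52
U_7 = 2(-52) + 2(-4) = -112
U_8 = 2(-112) + 2(-18) = -260
U_9 = 2(-260) + 2(-52) = -624
U_{10} = 2(-624) + 2(-112) = -1472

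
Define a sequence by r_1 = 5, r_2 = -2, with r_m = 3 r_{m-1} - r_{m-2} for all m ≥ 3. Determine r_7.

r_3 = 3·(-2) - 5 = -11
r_4 = 3·(-11) - (-2) = -31
r_5 = 3·(-31) - (-11) = -82
r_6 = 3·(-82) - (-31) = -215
r_7 = 3·(-215) - (-82) = -563

-563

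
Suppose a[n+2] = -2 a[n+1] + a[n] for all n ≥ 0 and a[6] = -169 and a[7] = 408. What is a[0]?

Rearranging, a[n-2] = a[n] + 2 a[n-1].
a[5] = 408 + 2·(-169) = 70
a[4] = -169 + 2·70 = -29
a[3] = 70 + 2·(-29) = 12
a[2] = -29 + 2·12 = -5
a[1] = 12 + 2·(-5) = 2
a[0] = -5 + 2·2 = -1

-1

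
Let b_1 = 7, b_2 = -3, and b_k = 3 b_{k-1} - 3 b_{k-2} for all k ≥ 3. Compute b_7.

b_3 = 3*(-3) - 3*7 = -30
b_4 = 3*(-30) - 3*(-3) = -81
b_5 = 3*(-81) - 3*(-30) = -153
b_6 = 3*(-153) - 3*(-81) = -216
b_7 = 3*(-216) - 3*(-153) = -189

-189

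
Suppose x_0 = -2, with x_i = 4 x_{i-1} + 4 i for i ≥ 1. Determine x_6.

x_1 = 4·(-2) + 4 = -4
x_2 = 4·(-4) + 8 = -8
x_3 = 4·(-8) + 12 = -20
x_4 = 4·(-20) + 16 = -64
x_5 = 4·(-64) + 20 = -236
x_6 = 4·(-236) + 24 = -920

-920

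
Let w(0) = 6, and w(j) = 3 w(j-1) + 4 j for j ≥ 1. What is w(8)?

59030

w(1) = 3(6) + 4 = 22
w(2) = 3(22) + 8 = 74
w(3) = 3(74) + 12 = 234
w(4) = 3(234) + 16 = 718
w(5) = 3(718) + 20 = 2174
w(6) = 3(2174) + 24 = 6546
w(7) = 3(6546) + 28 = 19666
w(8) = 3(19666) + 32 = 59030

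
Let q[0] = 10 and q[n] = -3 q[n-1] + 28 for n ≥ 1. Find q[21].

The fixed point is 28/(1 + 3) = 7, so q[n] - 7 = -3(q[n-1] - 7).
Hence q[n] = 3·(-3)^n + 7.
q[21] = 3·(-3)^{21} + 7 = 3·-10460353203 + 7 = -31381059602.

-31381059602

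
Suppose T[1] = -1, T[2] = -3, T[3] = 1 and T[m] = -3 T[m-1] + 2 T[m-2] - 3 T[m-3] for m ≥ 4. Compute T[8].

T[4] = -3(1) + 2(-3) - 3(-1) = -6
T[5] = -3(-6) + 2(1) - 3(-3) = 29
T[6] = -3(29) + 2(-6) - 3(1) = -102
T[7] = -3(-102) + 2(29) - 3(-6) = 382
T[8] = -3(382) + 2(-102) - 3(29) = -1437

-1437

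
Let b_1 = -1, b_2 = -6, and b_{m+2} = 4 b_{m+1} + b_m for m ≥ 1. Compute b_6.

-1902

b_3 = 4(-6) + (-1) = -25
b_4 = 4(-25) + (-6) = -106
b_5 = 4(-106) + (-25) = -449
b_6 = 4(-449) + (-106) = -1902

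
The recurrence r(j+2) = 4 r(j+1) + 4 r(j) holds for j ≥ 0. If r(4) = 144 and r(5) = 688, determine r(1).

-1

Rearranging, r(j-2) = (r(j) - 4 r(j-1)) / 4.
r(3) = (688 - 4(144)) / 4 = 112/4 = 28
r(2) = (144 - 4(28)) / 4 = 32/4 = 8
r(1) = (28 - 4(8)) / 4 = -4/4 = -1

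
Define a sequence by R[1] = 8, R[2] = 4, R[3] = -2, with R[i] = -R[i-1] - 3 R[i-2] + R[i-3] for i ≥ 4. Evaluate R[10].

-244

R[4] = -(-2) - 3*4 + 8 = -2
R[5] = -(-2) - 3*(-2) + 4 = 12
R[6] = -12 - 3*(-2) + (-2) = -8
R[7] = -(-8) - 3*12 + (-2) = -30
R[8] = -(-30) - 3*(-8) + 12 = 66
R[9] = -66 - 3*(-30) + (-8) = 16
R[10] = -16 - 3*66 + (-30) = -244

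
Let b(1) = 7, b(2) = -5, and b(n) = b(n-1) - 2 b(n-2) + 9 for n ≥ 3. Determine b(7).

b(3) = (-5) - 2*7 + 9 = -10
b(4) = (-10) - 2*(-5) + 9 = 9
b(5) = 9 - 2*(-10) + 9 = 38
b(6) = 38 - 2*9 + 9 = 29
b(7) = 29 - 2*38 + 9 = -38

-38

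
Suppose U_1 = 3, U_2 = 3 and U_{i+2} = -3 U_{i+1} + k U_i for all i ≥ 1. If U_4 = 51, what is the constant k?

U_3 = -9 + 3k
U_4 = 27 - 6k
So 27 - 6k = 51, giving k = -4.

-4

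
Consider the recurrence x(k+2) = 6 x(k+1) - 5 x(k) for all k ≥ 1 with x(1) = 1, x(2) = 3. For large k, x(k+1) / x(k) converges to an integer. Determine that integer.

The characteristic equation is r^2 - 6r + 5 = 0, which factors as (r - 5)(r - 1) = 0.
So the roots are 5 and 1. Since |5| > |1| and the coefficient of 5^k is non-zero, the ratio tends to 5.

5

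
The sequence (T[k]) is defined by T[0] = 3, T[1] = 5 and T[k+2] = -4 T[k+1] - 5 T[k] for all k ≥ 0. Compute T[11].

-79085

T[2] = -4(5) - 5(3) = -35
T[3] = -4(-35) - 5(5) = 115
T[4] = -4(115) - 5(-35) = -285
T[5] = -4(-285) - 5(115) = 565
T[6] = -4(565) - 5(-285) = -835
T[7] = -4(-835) - 5(565) = 515
T[8] = -4(515) - 5(-835) = 2115
T[9] = -4(2115) - 5(515) = -11035
T[10] = -4(-11035) - 5(2115) = 33565
T[11] = -4(33565) - 5(-11035) = -79085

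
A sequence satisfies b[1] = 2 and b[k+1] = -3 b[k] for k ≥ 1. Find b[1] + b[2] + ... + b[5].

b[2] = -3*2 = -6
b[3] = -3*(-6) = 18
b[4] = -3*18 = -54
b[5] = -3*(-54) = 162
Sum = 2 + (-6) + 18 + (-54) + 162 = 122

122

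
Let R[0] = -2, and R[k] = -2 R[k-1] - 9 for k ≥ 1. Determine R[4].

13

R[1] = -2·(-2) - 9 = -5
R[2] = -2·(-5) - 9 = 1
R[3] = -2·1 - 9 = -11
R[4] = -2·(-11) - 9 = 13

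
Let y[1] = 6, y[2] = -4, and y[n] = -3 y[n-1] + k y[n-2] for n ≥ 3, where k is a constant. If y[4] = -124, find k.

y[3] = 12 + 6k
y[4] = -36 - 22k
So -36 - 22k = -124, giving k = 4.

4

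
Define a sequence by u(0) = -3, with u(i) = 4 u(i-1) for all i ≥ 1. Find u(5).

-3072

u(1) = 4(-3) = -12
u(2) = 4(-12) = -48
u(3) = 4(-48) = -192
u(4) = 4(-192) = -768
u(5) = 4(-768) = -3072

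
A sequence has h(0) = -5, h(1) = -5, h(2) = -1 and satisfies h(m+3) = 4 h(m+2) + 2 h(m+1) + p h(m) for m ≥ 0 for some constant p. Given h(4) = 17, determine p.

h(3) = -14 - 5p
h(4) = -58 - 25p
So -58 - 25p = 17, giving p = -3.

-3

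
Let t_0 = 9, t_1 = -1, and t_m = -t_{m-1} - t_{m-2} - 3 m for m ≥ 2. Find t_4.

t_2 = -(-1) - 9 - 6 = -14
t_3 = -(-14) - (-1) - 9 = 6
t_4 = -6 - (-14) - 12 = -4

-4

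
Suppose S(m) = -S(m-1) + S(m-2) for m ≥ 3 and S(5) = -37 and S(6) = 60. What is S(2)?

9

Rearranging, S(m-2) = S(m) + S(m-1).
S(4) = 60 + (-37) = 23
S(3) = -37 + 23 = -14
S(2) = 23 + (-14) = 9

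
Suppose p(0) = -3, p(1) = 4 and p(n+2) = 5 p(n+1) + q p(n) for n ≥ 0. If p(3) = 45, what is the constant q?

p(2) = 20 - 3q
p(3) = 100 - 11q
So 100 - 11q = 45, giving q = 5.

5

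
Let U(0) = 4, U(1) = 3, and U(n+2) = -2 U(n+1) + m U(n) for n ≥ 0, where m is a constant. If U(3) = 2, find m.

U(2) = -6 + 4m
U(3) = 12 - 5m
So 12 - 5m = 2, giving m = 2.

2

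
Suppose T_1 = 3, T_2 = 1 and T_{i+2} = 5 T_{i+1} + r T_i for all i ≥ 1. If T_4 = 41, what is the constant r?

T_3 = 5 + 3r
T_4 = 25 + 16r
So 25 + 16r = 41, giving r = 1.

1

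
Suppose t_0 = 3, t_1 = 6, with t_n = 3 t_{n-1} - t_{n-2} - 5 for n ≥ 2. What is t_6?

t_2 = 3·6 - 3 - 5 = 10
t_3 = 3·10 - 6 - 5 = 19
t_4 = 3·19 - 10 - 5 = 42
t_5 = 3·42 - 19 - 5 = 102
t_6 = 3·102 - 42 - 5 = 259

259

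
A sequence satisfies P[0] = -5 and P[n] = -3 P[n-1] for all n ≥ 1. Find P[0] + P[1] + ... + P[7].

P[1] = -3(-5) = 15
P[2] = -3(15) = -45
P[3] = -3(-45) = 135
P[4] = -3(135) = -405
P[5] = -3(-405) = 1215
P[6] = -3(1215) = -3645
P[7] = -3(-3645) = 10935
Sum = (-5) + 15 + (-45) + 135 + (-405) + 1215 + (-3645) + 10935 = 8200

8200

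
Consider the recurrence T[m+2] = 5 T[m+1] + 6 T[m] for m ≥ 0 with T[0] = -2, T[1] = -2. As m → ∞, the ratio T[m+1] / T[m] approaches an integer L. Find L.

The characteristic equation is r^2 - 5r - 6 = 0, which factors as (r - 6)(r + 1) = 0.
So the roots are 6 and -1. Since |6| > |-1| and the coefficient of 6^m is non-zero, the ratio tends to 6.

6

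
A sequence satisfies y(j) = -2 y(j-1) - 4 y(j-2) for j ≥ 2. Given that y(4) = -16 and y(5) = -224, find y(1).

-2

Rearranging, y(j-2) = (y(j) + 2 y(j-1)) / -4.
y(3) = (-224 + 2·(-16)) / -4 = -256/-4 = 64
y(2) = (-16 + 2·64) / -4 = 112/-4 = -28
y(1) = (64 + 2·(-28)) / -4 = 8/-4 = -2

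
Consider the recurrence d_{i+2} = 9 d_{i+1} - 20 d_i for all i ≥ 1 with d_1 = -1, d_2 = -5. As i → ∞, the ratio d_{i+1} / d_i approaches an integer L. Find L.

The characteristic equation is r^2 - 9r + 20 = 0, which factors as (r - 5)(r - 4) = 0.
So the roots are 5 and 4. Since |5| > |4| and the coefficient of 5^i is non-zero, the ratio tends to 5.

5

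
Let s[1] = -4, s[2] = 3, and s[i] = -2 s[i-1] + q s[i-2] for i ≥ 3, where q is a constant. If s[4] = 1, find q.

s[3] = -6 - 4q
s[4] = 12 + 11q
So 12 + 11q = 1, giving q = -1.

-1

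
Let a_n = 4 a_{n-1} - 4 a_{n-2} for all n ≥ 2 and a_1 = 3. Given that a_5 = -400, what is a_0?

5

Let a_0 = v.
a_2 = 12 - 4v
a_3 = 36 - 16v
a_4 = 96 - 48v
a_5 = 240 - 128v
So 240 - 128v = -400, giving v = 5.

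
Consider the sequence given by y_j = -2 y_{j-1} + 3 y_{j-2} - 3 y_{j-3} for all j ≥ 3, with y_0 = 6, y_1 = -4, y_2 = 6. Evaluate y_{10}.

y_3 = -2(6) + 3(-4) - 3(6) = -42
y_4 = -2(-42) + 3(6) - 3(-4) = 114
y_5 = -2(114) + 3(-42) - 3(6) = -372
y_6 = -2(-372) + 3(114) - 3(-42) = 1212
y_7 = -2(1212) + 3(-372) - 3(114) = -3882
y_8 = -2(-3882) + 3(1212) - 3(-372) = 12516
y_9 = -2(12516) + 3(-3882) - 3(1212) = -40314
y_{10} = -2(-40314) + 3(12516) - 3(-3882) = 129822

129822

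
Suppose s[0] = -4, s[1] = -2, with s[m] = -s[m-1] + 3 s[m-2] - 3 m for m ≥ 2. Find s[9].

2251

s[2] = -(-2) + 3(-4) - 6 = -16
s[3] = -(-16) + 3(-2) - 9 = 1
s[4] = -1 + 3(-16) - 12 = -61
s[5] = -(-61) + 3(1) - 15 = 49
s[6] = -49 + 3(-61) - 18 = -250
s[7] = -(-250) + 3(49) - 21 = 376
s[8] = -376 + 3(-250) - 24 = -1150
s[9] = -(-1150) + 3(376) - 27 = 2251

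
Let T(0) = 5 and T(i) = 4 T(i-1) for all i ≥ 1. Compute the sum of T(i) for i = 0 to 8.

T(1) = 4*5 = 20
T(2) = 4*20 = 80
T(3) = 4*80 = 320
T(4) = 4*320 = 1280
T(5) = 4*1280 = 5120
T(6) = 4*5120 = 20480
T(7) = 4*20480 = 81920
T(8) = 4*81920 = 327680
Sum = 5 + 20 + 80 + 320 + 1280 + 5120 + 20480 + 81920 + 327680 = 436905

436905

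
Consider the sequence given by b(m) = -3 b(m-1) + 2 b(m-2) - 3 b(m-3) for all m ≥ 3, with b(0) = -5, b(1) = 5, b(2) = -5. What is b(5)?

530

b(3) = -3*(-5) + 2*5 - 3*(-5) = 40
b(4) = -3*40 + 2*(-5) - 3*5 = -145
b(5) = -3*(-145) + 2*40 - 3*(-5) = 530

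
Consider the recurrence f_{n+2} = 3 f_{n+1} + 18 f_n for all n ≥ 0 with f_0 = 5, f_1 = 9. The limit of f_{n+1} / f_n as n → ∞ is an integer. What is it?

6

The characteristic equation is r^2 - 3r - 18 = 0, which factors as (r - 6)(r + 3) = 0.
So the roots are 6 and -3. Since |6| > |-3| and the coefficient of 6^n is non-zero, the ratio tends to 6.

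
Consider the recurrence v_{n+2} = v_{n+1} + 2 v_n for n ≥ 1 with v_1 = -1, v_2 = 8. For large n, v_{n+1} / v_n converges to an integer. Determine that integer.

2

The characteristic equation is r^2 - r - 2 = 0, which factors as (r - 2)(r + 1) = 0.
So the roots are 2 and -1. Since |2| > |-1| and the coefficient of 2^n is non-zero, the ratio tends to 2.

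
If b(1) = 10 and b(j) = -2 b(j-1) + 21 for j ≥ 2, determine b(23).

The fixed point is 21/(1 + 2) = 7, so b(j) - 7 = -2(b(j-1) - 7).
Hence b(j) = 3·(-2)^{j-1} + 7.
b(23) = 3·(-2)^{22} + 7 = 3·4194304 + 7 = 12582919.

12582919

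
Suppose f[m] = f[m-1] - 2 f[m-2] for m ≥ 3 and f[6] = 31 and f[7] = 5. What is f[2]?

Rearranging, f[m-2] = (f[m] - f[m-1]) / -2.
f[5] = (5 - 31) / -2 = -26/-2 = 13
f[4] = (31 - 13) / -2 = 18/-2 = -9
f[3] = (13 - (-9)) / -2 = 22/-2 = -11
f[2] = (-9 - (-11)) / -2 = 2/-2 = -1

-1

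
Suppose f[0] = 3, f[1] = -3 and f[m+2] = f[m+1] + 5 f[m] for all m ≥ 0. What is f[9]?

f[2] = (-3) + 5·3 = 12
f[3] = 12 + 5·(-3) = -3
f[4] = (-3) + 5·12 = 57
f[5] = 57 + 5·(-3) = 42
f[6] = 42 + 5·57 = 327
f[7] = 327 + 5·42 = 537
f[8] = 537 + 5·327 = 2172
f[9] = 2172 + 5·537 = 4857

4857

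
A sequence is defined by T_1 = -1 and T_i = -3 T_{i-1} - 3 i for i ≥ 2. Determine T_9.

2043

T_2 = -3(-1) - 6 = -3
T_3 = -3(-3) - 9 = 0
T_4 = -3(0) - 12 = -12
T_5 = -3(-12) - 15 = 21
T_6 = -3(21) - 18 = -81
T_7 = -3(-81) - 21 = 222
T_8 = -3(222) - 24 = -690
T_9 = -3(-690) - 27 = 2043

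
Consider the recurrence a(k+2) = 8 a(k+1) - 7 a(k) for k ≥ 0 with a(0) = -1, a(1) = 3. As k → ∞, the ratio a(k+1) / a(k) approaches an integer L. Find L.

7

The characteristic equation is r^2 - 8r + 7 = 0, which factors as (r - 7)(r - 1) = 0.
So the roots are 7 and 1. Since |7| > |1| and the coefficient of 7^k is non-zero, the ratio tends to 7.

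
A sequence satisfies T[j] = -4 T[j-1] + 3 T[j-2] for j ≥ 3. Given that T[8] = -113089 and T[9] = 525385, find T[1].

9

Rearranging, T[j-2] = (T[j] + 4 T[j-1]) / 3.
T[7] = (525385 + 4*(-113089)) / 3 = 73029/3 = 24343
T[6] = (-113089 + 4*24343) / 3 = -15717/3 = -5239
T[5] = (24343 + 4*(-5239)) / 3 = 3387/3 = 1129
T[4] = (-5239 + 4*1129) / 3 = -723/3 = -241
T[3] = (1129 + 4*(-241)) / 3 = 165/3 = 55
T[2] = (-241 + 4*55) / 3 = -21/3 = -7
T[1] = (55 + 4*(-7)) / 3 = 27/3 = 9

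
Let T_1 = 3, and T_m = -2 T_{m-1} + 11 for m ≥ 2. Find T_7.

T_2 = -2*3 + 11 = 5
T_3 = -2*5 + 11 = 1
T_4 = -2*1 + 11 = 9
T_5 = -2*9 + 11 = -7
T_6 = -2*(-7) + 11 = 25
T_7 = -2*25 + 11 = -39

-39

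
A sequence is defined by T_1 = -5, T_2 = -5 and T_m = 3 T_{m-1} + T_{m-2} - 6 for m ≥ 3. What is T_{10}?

T_3 = 3*(-5) + (-5) - 6 = -26
T_4 = 3*(-26) + (-5) - 6 = -89
T_5 = 3*(-89) + (-26) - 6 = -299
T_6 = 3*(-299) + (-89) - 6 = -992
T_7 = 3*(-992) + (-299) - 6 = -3281
T_8 = 3*(-3281) + (-992) - 6 = -10841
T_9 = 3*(-10841) + (-3281) - 6 = -35810
T_{10} = 3*(-35810) + (-10841) - 6 = -118277

-118277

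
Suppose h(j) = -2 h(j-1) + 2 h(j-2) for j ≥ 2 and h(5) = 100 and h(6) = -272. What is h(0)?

1

Rearranging, h(j-2) = (h(j) + 2 h(j-1)) / 2.
h(4) = (-272 + 2·100) / 2 = -72/2 = -36
h(3) = (100 + 2·(-36)) / 2 = 28/2 = 14
h(2) = (-36 + 2·14) / 2 = -8/2 = -4
h(1) = (14 + 2·(-4)) / 2 = 6/2 = 3
h(0) = (-4 + 2·3) / 2 = 2/2 = 1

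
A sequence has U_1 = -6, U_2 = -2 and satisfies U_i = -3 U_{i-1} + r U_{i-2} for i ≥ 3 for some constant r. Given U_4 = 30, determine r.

U_3 = 6 - 6r
U_4 = -18 + 16r
So -18 + 16r = 30, giving r = 3.

3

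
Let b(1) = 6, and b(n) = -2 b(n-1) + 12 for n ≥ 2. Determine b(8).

-252

b(2) = -2*6 + 12 = 0
b(3) = -2*0 + 12 = 12
b(4) = -2*12 + 12 = -12
b(5) = -2*(-12) + 12 = 36
b(6) = -2*36 + 12 = -60
b(7) = -2*(-60) + 12 = 132
b(8) = -2*132 + 12 = -252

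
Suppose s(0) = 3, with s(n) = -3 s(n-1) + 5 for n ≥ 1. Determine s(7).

s(1) = -3(3) + 5 = -4
s(2) = -3(-4) + 5 = 17
s(3) = -3(17) + 5 = -46
s(4) = -3(-46) + 5 = 143
s(5) = -3(143) + 5 = -424
s(6) = -3(-424) + 5 = 1277
s(7) = -3(1277) + 5 = -3826

-3826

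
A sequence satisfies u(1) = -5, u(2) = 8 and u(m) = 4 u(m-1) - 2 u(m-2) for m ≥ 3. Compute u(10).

243584

u(3) = 4(8) - 2(-5) = 42
u(4) = 4(42) - 2(8) = 152
u(5) = 4(152) - 2(42) = 524
u(6) = 4(524) - 2(152) = 1792
u(7) = 4(1792) - 2(524) = 6120
u(8) = 4(6120) - 2(1792) = 20896
u(9) = 4(20896) - 2(6120) = 71344
u(10) = 4(71344) - 2(20896) = 243584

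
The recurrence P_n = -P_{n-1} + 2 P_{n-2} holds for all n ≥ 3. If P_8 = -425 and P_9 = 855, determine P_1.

Rearranging, P_{n-2} = (P_n + P_{n-1}) / 2.
P_7 = (855 + (-425)) / 2 = 430/2 = 215
P_6 = (-425 + 215) / 2 = -210/2 = -105
P_5 = (215 + (-105)) / 2 = 110/2 = 55
P_4 = (-105 + 55) / 2 = -50/2 = -25
P_3 = (55 + (-25)) / 2 = 30/2 = 15
P_2 = (-25 + 15) / 2 = -10/2 = -5
P_1 = (15 + (-5)) / 2 = 10/2 = 5

5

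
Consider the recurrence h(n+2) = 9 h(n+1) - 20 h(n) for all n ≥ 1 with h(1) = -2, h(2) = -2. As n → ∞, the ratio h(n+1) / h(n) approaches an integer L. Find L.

The characteristic equation is r^2 - 9r + 20 = 0, which factors as (r - 5)(r - 4) = 0.
So the roots are 5 and 4. Since |5| > |4| and the coefficient of 5^n is non-zero, the ratio tends to 5.

5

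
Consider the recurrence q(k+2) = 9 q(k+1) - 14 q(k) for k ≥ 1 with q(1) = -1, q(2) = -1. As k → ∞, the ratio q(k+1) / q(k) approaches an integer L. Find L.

7

The characteristic equation is r^2 - 9r + 14 = 0, which factors as (r - 7)(r - 2) = 0.
So the roots are 7 and 2. Since |7| > |2| and the coefficient of 7^k is non-zero, the ratio tends to 7.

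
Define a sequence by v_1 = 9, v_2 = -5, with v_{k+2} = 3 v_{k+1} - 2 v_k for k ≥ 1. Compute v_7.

v_3 = 3*(-5) - 2*9 = -33
v_4 = 3*(-33) - 2*(-5) = -89
v_5 = 3*(-89) - 2*(-33) = -201
v_6 = 3*(-201) - 2*(-89) = -425
v_7 = 3*(-425) - 2*(-201) = -873

-873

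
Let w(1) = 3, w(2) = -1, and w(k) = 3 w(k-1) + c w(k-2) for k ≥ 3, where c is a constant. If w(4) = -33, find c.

-3

w(3) = -3 + 3c
w(4) = -9 + 8c
So -9 + 8c = -33, giving c = -3.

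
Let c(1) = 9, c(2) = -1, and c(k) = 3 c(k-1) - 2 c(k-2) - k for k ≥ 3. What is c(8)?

c(3) = 3·(-1) - 2·9 - 3 = -24
c(4) = 3·(-24) - 2·(-1) - 4 = -74
c(5) = 3·(-74) - 2·(-24) - 5 = -179
c(6) = 3·(-179) - 2·(-74) - 6 = -395
c(7) = 3·(-395) - 2·(-179) - 7 = -834
c(8) = 3·(-834) - 2·(-395) - 8 = -1720

-1720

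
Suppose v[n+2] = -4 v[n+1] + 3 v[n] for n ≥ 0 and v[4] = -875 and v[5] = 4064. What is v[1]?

8

Rearranging, v[n-2] = (v[n] + 4 v[n-1]) / 3.
v[3] = (4064 + 4·(-875)) / 3 = 564/3 = 188
v[2] = (-875 + 4·188) / 3 = -123/3 = -41
v[1] = (188 + 4·(-41)) / 3 = 24/3 = 8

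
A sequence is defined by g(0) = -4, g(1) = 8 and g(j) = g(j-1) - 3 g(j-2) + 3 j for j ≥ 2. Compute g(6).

g(2) = 8 - 3*(-4) + 6 = 26
g(3) = 26 - 3*8 + 9 = 11
g(4) = 11 - 3*26 + 12 = -55
g(5) = (-55) - 3*11 + 15 = -73
g(6) = (-73) - 3*(-55) + 18 = 110

110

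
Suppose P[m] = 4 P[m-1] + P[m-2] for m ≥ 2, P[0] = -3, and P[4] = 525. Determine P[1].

8

Let P[1] = v.
P[2] = -3 + 4v
P[3] = -12 + 17v
P[4] = -51 + 72v
So -51 + 72v = 525, giving v = 8.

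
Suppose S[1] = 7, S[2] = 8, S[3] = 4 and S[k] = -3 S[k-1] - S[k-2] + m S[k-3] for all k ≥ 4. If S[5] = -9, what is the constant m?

S[4] = -20 + 7m
S[5] = 56 - 13m
So 56 - 13m = -9, giving m = 5.

5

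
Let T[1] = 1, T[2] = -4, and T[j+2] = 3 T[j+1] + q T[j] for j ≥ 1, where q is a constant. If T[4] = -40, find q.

T[3] = -12 + q
T[4] = -36 - q
So -36 - q = -40, giving q = 4.

4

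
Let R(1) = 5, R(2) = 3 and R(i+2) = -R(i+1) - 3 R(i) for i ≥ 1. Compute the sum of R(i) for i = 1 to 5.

R(3) = -3 - 3*5 = -18
R(4) = -(-18) - 3*3 = 9
R(5) = -9 - 3*(-18) = 45
Sum = 5 + 3 + (-18) + 9 + 45 = 44

44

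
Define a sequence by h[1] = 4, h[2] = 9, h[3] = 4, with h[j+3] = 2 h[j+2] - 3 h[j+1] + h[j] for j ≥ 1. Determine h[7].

h[4] = 2·4 - 3·9 + 4 = -15
h[5] = 2·(-15) - 3·4 + 9 = -33
h[6] = 2·(-33) - 3·(-15) + 4 = -17
h[7] = 2·(-17) - 3·(-33) + (-15) = 50

50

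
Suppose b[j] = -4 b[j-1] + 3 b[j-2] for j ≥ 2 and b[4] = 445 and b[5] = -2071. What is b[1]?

-7

Rearranging, b[j-2] = (b[j] + 4 b[j-1]) / 3.
b[3] = (-2071 + 4(445)) / 3 = -291/3 = -97
b[2] = (445 + 4(-97)) / 3 = 57/3 = 19
b[1] = (-97 + 4(19)) / 3 = -21/3 = -7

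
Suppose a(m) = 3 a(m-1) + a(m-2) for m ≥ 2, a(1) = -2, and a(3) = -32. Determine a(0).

-4

Let a(0) = z.
a(2) = -6 + z
a(3) = -20 + 3z
So -20 + 3z = -32, giving z = -4.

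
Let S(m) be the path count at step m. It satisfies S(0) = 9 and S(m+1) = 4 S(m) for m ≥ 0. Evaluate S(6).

S(1) = 4·9 = 36
S(2) = 4·36 = 144
S(3) = 4·144 = 576
S(4) = 4·576 = 2304
S(5) = 4·2304 = 9216
S(6) = 4·9216 = 36864

36864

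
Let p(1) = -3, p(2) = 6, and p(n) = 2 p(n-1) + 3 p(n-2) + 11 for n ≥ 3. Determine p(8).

4647

p(3) = 2*6 + 3*(-3) + 11 = 14
p(4) = 2*14 + 3*6 + 11 = 57
p(5) = 2*57 + 3*14 + 11 = 167
p(6) = 2*167 + 3*57 + 11 = 516
p(7) = 2*516 + 3*167 + 11 = 1544
p(8) = 2*1544 + 3*516 + 11 = 4647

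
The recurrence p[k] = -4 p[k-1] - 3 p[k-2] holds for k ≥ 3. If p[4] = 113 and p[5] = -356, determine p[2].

5

Rearranging, p[k-2] = (p[k] + 4 p[k-1]) / -3.
p[3] = (-356 + 4*113) / -3 = 96/-3 = -32
p[2] = (113 + 4*(-32)) / -3 = -15/-3 = 5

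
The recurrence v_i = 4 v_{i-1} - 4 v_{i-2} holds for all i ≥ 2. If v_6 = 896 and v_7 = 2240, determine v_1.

-7

Rearranging, v_{i-2} = (v_i - 4 v_{i-1}) / -4.
v_5 = (2240 - 4·896) / -4 = -1344/-4 = 336
v_4 = (896 - 4·336) / -4 = -448/-4 = 112
v_3 = (336 - 4·112) / -4 = -112/-4 = 28
v_2 = (112 - 4·28) / -4 = 0/-4 = 0
v_1 = (28 - 4·0) / -4 = 28/-4 = -7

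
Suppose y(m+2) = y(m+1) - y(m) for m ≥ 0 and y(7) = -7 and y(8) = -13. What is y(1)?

-7

Rearranging, y(m-2) = -(y(m) - y(m-1)).
y(6) = -(-13 - (-7)) = 6
y(5) = -(-7 - 6) = 13
y(4) = -(6 - 13) = 7
y(3) = -(13 - 7) = -6
y(2) = -(7 - (-6)) = -13
y(1) = -(-6 - (-13)) = -7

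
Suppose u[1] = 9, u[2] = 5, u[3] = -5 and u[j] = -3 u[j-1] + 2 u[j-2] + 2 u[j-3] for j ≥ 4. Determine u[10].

62327

u[4] = -3*(-5) + 2*5 + 2*9 = 43
u[5] = -3*43 + 2*(-5) + 2*5 = -129
u[6] = -3*(-129) + 2*43 + 2*(-5) = 463
u[7] = -3*463 + 2*(-129) + 2*43 = -1561
u[8] = -3*(-1561) + 2*463 + 2*(-129) = 5351
u[9] = -3*5351 + 2*(-1561) + 2*463 = -18249
u[10] = -3*(-18249) + 2*5351 + 2*(-1561) = 62327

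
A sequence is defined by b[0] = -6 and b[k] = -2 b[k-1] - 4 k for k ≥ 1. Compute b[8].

-1320

b[1] = -2(-6) - 4 = 8
b[2] = -2(8) - 8 = -24
b[3] = -2(-24) - 12 = 36
b[4] = -2(36) - 16 = -88
b[5] = -2(-88) - 20 = 156
b[6] = -2(156) - 24 = -336
b[7] = -2(-336) - 28 = 644
b[8] = -2(644) - 32 = -1320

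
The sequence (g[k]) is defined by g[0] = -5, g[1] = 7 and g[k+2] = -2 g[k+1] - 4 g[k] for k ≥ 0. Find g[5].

g[2] = -2(7) - 4(-5) = 6
g[3] = -2(6) - 4(7) = -40
g[4] = -2(-40) - 4(6) = 56
g[5] = -2(56) - 4(-40) = 48

48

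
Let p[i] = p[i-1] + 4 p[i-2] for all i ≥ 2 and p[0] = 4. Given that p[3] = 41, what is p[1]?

Let p[1] = v.
p[2] = 16 + v
p[3] = 16 + 5v
So 16 + 5v = 41, giving v = 5.

5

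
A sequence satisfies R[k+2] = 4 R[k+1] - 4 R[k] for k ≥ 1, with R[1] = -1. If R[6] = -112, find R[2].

Let R[2] = v.
R[3] = 4 + 4v
R[4] = 16 + 12v
R[5] = 48 + 32v
R[6] = 128 + 80v
So 128 + 80v = -112, giving v = -3.

-3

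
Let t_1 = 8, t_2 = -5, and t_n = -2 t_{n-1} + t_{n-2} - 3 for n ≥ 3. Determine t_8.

t_3 = -2·(-5) + 8 - 3 = 15
t_4 = -2·15 + (-5) - 3 = -38
t_5 = -2·(-38) + 15 - 3 = 88
t_6 = -2·88 + (-38) - 3 = -217
t_7 = -2·(-217) + 88 - 3 = 519
t_8 = -2·519 + (-217) - 3 = -1258

-1258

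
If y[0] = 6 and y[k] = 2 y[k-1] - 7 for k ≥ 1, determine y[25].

The fixed point is -7/(1 - 2) = 7, so y[k] - 7 = 2(y[k-1] - 7).
Hence y[k] = -1·2^k + 7.
y[25] = -1·2^{25} + 7 = -1·33554432 + 7 = -33554425.

-33554425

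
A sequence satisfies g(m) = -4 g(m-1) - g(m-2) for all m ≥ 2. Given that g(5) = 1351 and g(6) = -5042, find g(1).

7

Rearranging, g(m-2) = -(g(m) + 4 g(m-1)).
g(4) = -(-5042 + 4(1351)) = -362
g(3) = -(1351 + 4(-362)) = 97
g(2) = -(-362 + 4(97)) = -26
g(1) = -(97 + 4(-26)) = 7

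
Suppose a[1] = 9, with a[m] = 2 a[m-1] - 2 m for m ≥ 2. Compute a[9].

790

a[2] = 2*9 - 4 = 14
a[3] = 2*14 - 6 = 22
a[4] = 2*22 - 8 = 36
a[5] = 2*36 - 10 = 62
a[6] = 2*62 - 12 = 112
a[7] = 2*112 - 14 = 210
a[8] = 2*210 - 16 = 404
a[9] = 2*404 - 18 = 790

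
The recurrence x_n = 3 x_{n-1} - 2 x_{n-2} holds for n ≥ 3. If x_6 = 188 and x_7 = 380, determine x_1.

Rearranging, x_{n-2} = (x_n - 3 x_{n-1}) / -2.
x_5 = (380 - 3*188) / -2 = -184/-2 = 92
x_4 = (188 - 3*92) / -2 = -88/-2 = 44
x_3 = (92 - 3*44) / -2 = -40/-2 = 20
x_2 = (44 - 3*20) / -2 = -16/-2 = 8
x_1 = (20 - 3*8) / -2 = -4/-2 = 2

2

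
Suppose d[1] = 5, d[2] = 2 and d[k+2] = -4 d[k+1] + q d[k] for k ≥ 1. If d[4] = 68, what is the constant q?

d[3] = -8 + 5q
d[4] = 32 - 18q
So 32 - 18q = 68, giving q = -2.

-2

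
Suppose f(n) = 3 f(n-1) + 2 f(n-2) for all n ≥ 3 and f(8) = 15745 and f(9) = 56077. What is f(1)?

7

Rearranging, f(n-2) = (f(n) - 3 f(n-1)) / 2.
f(7) = (56077 - 3*15745) / 2 = 8842/2 = 4421
f(6) = (15745 - 3*4421) / 2 = 2482/2 = 1241
f(5) = (4421 - 3*1241) / 2 = 698/2 = 349
f(4) = (1241 - 3*349) / 2 = 194/2 = 97
f(3) = (349 - 3*97) / 2 = 58/2 = 29
f(2) = (97 - 3*29) / 2 = 10/2 = 5
f(1) = (29 - 3*5) / 2 = 14/2 = 7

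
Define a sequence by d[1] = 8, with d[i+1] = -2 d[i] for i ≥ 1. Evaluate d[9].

d[2] = -2·8 = -16
d[3] = -2·(-16) = 32
d[4] = -2·32 = -64
d[5] = -2·(-64) = 128
d[6] = -2·128 = -256
d[7] = -2·(-256) = 512
d[8] = -2·512 = -1024
d[9] = -2·(-1024) = 2048

2048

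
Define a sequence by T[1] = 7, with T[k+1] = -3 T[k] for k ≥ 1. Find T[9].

T[2] = -3(7) = -21
T[3] = -3(-21) = 63
T[4] = -3(63) = -189
T[5] = -3(-189) = 567
T[6] = -3(567) = -1701
T[7] = -3(-1701) = 5103
T[8] = -3(5103) = -15309
T[9] = -3(-15309) = 45927

45927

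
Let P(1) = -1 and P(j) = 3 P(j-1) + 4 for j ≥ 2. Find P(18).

The fixed point is 4/(1 - 3) = -2, so P(j) + 2 = 3(P(j-1) + 2).
Hence P(j) = 1·3^{j-1} - 2.
P(18) = 1·3^{17} - 2 = 1·129140163 - 2 = 129140161.

129140161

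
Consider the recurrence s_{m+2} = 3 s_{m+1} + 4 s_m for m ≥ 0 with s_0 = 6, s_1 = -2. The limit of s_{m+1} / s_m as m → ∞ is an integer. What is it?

The characteristic equation is r^2 - 3r - 4 = 0, which factors as (r - 4)(r + 1) = 0.
So the roots are 4 and -1. Since |4| > |-1| and the coefficient of 4^m is non-zero, the ratio tends to 4.

4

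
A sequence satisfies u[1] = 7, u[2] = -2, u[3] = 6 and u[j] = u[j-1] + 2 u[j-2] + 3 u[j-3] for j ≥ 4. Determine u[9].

u[4] = 6 + 2·(-2) + 3·7 = 23
u[5] = 23 + 2·6 + 3·(-2) = 29
u[6] = 29 + 2·23 + 3·6 = 93
u[7] = 93 + 2·29 + 3·23 = 220
u[8] = 220 + 2·93 + 3·29 = 493
u[9] = 493 + 2·220 + 3·93 = 1212

1212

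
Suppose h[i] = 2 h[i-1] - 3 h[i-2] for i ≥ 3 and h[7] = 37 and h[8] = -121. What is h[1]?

-1

Rearranging, h[i-2] = (h[i] - 2 h[i-1]) / -3.
h[6] = (-121 - 2(37)) / -3 = -195/-3 = 65
h[5] = (37 - 2(65)) / -3 = -93/-3 = 31
h[4] = (65 - 2(31)) / -3 = 3/-3 = -1
h[3] = (31 - 2(-1)) / -3 = 33/-3 = -11
h[2] = (-1 - 2(-11)) / -3 = 21/-3 = -7
h[1] = (-11 - 2(-7)) / -3 = 3/-3 = -1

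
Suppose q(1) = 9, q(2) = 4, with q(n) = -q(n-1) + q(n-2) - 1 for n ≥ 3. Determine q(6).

q(3) = -4 + 9 - 1 = 4
q(4) = -4 + 4 - 1 = -1
q(5) = -(-1) + 4 - 1 = 4
q(6) = -4 + (-1) - 1 = -6

-6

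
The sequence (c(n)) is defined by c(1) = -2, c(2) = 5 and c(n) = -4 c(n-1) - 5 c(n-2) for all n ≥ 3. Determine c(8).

c(3) = -4·5 - 5·(-2) = -10
c(4) = -4·(-10) - 5·5 = 15
c(5) = -4·15 - 5·(-10) = -10
c(6) = -4·(-10) - 5·15 = -35
c(7) = -4·(-35) - 5·(-10) = 190
c(8) = -4·190 - 5·(-35) = -585

-585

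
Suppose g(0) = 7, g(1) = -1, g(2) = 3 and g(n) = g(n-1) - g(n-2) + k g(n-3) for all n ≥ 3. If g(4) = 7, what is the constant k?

1

g(3) = 4 + 7k
g(4) = 1 + 6k
So 1 + 6k = 7, giving k = 1.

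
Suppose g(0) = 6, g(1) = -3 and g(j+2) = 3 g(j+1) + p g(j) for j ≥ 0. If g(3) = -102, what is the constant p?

g(2) = -9 + 6p
g(3) = -27 + 15p
So -27 + 15p = -102, giving p = -5.

-5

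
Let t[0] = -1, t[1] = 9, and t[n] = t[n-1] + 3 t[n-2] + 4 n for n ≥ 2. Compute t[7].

1545

t[2] = 9 + 3*(-1) + 8 = 14
t[3] = 14 + 3*9 + 12 = 53
t[4] = 53 + 3*14 + 16 = 111
t[5] = 111 + 3*53 + 20 = 290
t[6] = 290 + 3*111 + 24 = 647
t[7] = 647 + 3*290 + 28 = 1545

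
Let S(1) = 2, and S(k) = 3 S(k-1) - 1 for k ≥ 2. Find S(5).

S(2) = 3(2) - 1 = 5
S(3) = 3(5) - 1 = 14
S(4) = 3(14) - 1 = 41
S(5) = 3(41) - 1 = 122

122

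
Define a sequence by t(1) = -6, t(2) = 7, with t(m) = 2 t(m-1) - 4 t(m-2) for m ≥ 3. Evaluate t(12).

-19456

t(3) = 2*7 - 4*(-6) = 38
t(4) = 2*38 - 4*7 = 48
t(5) = 2*48 - 4*38 = -56
t(6) = 2*(-56) - 4*48 = -304
t(7) = 2*(-304) - 4*(-56) = -384
t(8) = 2*(-384) - 4*(-304) = 448
t(9) = 2*448 - 4*(-384) = 2432
t(10) = 2*2432 - 4*448 = 3072
t(11) = 2*3072 - 4*2432 = -3584
t(12) = 2*(-3584) - 4*3072 = -19456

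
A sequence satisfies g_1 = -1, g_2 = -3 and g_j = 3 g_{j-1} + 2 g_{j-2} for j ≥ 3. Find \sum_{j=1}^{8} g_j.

-8730

g_3 = 3(-3) + 2(-1) = -11
g_4 = 3(-11) + 2(-3) = -39
g_5 = 3(-39) + 2(-11) = -139
g_6 = 3(-139) + 2(-39) = -495
g_7 = 3(-495) + 2(-139) = -1763
g_8 = 3(-1763) + 2(-495) = -6279
Sum = (-1) + (-3) + (-11) + (-39) + (-139) + (-495) + (-1763) + (-6279) = -8730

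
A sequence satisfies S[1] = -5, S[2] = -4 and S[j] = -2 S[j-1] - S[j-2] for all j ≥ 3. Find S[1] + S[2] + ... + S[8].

-36

S[3] = -2·(-4) - (-5) = 13
S[4] = -2·13 - (-4) = -22
S[5] = -2·(-22) - 13 = 31
S[6] = -2·31 - (-22) = -40
S[7] = -2·(-40) - 31 = 49
S[8] = -2·49 - (-40) = -58
Sum = (-5) + (-4) + 13 + (-22) + 31 + (-40) + 49 + (-58) = -36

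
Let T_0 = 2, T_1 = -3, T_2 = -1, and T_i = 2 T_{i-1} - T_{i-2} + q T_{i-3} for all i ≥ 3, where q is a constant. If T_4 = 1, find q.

-2

T_3 = 1 + 2q
T_4 = 3 + q
So 3 + q = 1, giving q = -2.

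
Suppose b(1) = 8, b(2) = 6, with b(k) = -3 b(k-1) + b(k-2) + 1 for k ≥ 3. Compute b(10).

43390

b(3) = -3·6 + 8 + 1 = -9
b(4) = -3·(-9) + 6 + 1 = 34
b(5) = -3·34 + (-9) + 1 = -110
b(6) = -3·(-110) + 34 + 1 = 365
b(7) = -3·365 + (-110) + 1 = -1204
b(8) = -3·(-1204) + 365 + 1 = 3978
b(9) = -3·3978 + (-1204) + 1 = -13137
b(10) = -3·(-13137) + 3978 + 1 = 43390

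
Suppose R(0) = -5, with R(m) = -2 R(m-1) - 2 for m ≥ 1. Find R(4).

R(1) = -2*(-5) - 2 = 8
R(2) = -2*8 - 2 = -18
R(3) = -2*(-18) - 2 = 34
R(4) = -2*34 - 2 = -70

-70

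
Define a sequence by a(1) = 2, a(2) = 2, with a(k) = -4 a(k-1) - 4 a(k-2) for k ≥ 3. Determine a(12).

a(3) = -4*2 - 4*2 = -16
a(4) = -4*(-16) - 4*2 = 56
a(5) = -4*56 - 4*(-16) = -160
a(6) = -4*(-160) - 4*56 = 416
a(7) = -4*416 - 4*(-160) = -1024
a(8) = -4*(-1024) - 4*416 = 2432
a(9) = -4*2432 - 4*(-1024) = -5632
a(10) = -4*(-5632) - 4*2432 = 12800
a(11) = -4*12800 - 4*(-5632) = -28672
a(12) = -4*(-28672) - 4*12800 = 63488

63488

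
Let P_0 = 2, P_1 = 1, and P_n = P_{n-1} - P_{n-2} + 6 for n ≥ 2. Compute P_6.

2

P_2 = 1 - 2 + 6 = 5
P_3 = 5 - 1 + 6 = 10
P_4 = 10 - 5 + 6 = 11
P_5 = 11 - 10 + 6 = 7
P_6 = 7 - 11 + 6 = 2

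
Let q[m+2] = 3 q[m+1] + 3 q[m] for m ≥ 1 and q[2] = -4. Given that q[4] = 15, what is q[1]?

Let q[1] = w.
q[3] = -12 + 3w
q[4] = -48 + 9w
So -48 + 9w = 15, giving w = 7.

7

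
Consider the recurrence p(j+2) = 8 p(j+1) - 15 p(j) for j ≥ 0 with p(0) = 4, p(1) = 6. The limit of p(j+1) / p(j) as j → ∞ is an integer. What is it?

The characteristic equation is r^2 - 8r + 15 = 0, which factors as (r - 5)(r - 3) = 0.
So the roots are 5 and 3. Since |5| > |3| and the coefficient of 5^j is non-zero, the ratio tends to 5.

5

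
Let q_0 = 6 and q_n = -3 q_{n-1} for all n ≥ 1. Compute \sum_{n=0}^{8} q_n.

q_1 = -3*6 = -18
q_2 = -3*(-18) = 54
q_3 = -3*54 = -162
q_4 = -3*(-162) = 486
q_5 = -3*486 = -1458
q_6 = -3*(-1458) = 4374
q_7 = -3*4374 = -13122
q_8 = -3*(-13122) = 39366
Sum = 6 + (-18) + 54 + (-162) + 486 + (-1458) + 4374 + (-13122) + 39366 = 29526

29526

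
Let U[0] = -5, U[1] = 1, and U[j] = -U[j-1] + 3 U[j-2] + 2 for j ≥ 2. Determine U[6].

U[2] = -1 + 3·(-5) + 2 = -14
U[3] = -(-14) + 3·1 + 2 = 19
U[4] = -19 + 3·(-14) + 2 = -59
U[5] = -(-59) + 3·19 + 2 = 118
U[6] = -118 + 3·(-59) + 2 = -293

-293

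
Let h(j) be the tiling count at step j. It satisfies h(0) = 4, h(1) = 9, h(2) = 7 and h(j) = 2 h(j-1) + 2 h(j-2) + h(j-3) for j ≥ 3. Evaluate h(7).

2161

h(3) = 2·7 + 2·9 + 4 = 36
h(4) = 2·36 + 2·7 + 9 = 95
h(5) = 2·95 + 2·36 + 7 = 269
h(6) = 2·269 + 2·95 + 36 = 764
h(7) = 2·764 + 2·269 + 95 = 2161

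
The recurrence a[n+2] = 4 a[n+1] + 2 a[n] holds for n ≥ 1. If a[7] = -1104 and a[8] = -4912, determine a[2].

Rearranging, a[n-2] = (a[n] - 4 a[n-1]) / 2.
a[6] = (-4912 - 4·(-1104)) / 2 = -496/2 = -248
a[5] = (-1104 - 4·(-248)) / 2 = -112/2 = -56
a[4] = (-248 - 4·(-56)) / 2 = -24/2 = -12
a[3] = (-56 - 4·(-12)) / 2 = -8/2 = -4
a[2] = (-12 - 4·(-4)) / 2 = 4/2 = 2

2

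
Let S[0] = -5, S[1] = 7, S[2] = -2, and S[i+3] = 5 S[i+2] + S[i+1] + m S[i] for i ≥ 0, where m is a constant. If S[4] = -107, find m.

S[3] = -3 - 5m
S[4] = -17 - 18m
So -17 - 18m = -107, giving m = 5.

5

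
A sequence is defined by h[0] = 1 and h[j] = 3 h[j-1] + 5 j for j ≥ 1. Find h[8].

31141

h[1] = 3(1) + 5 = 8
h[2] = 3(8) + 10 = 34
h[3] = 3(34) + 15 = 117
h[4] = 3(117) + 20 = 371
h[5] = 3(371) + 25 = 1138
h[6] = 3(1138) + 30 = 3444
h[7] = 3(3444) + 35 = 10367
h[8] = 3(10367) + 40 = 31141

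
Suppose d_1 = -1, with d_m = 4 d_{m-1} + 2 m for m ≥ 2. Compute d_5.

d_2 = 4(-1) + 4 = 0
d_3 = 4(0) + 6 = 6
d_4 = 4(6) + 8 = 32
d_5 = 4(32) + 10 = 138

138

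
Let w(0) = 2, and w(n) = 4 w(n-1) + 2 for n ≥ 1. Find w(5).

w(1) = 4·2 + 2 = 10
w(2) = 4·10 + 2 = 42
w(3) = 4·42 + 2 = 170
w(4) = 4·170 + 2 = 682
w(5) = 4·682 + 2 = 2730

2730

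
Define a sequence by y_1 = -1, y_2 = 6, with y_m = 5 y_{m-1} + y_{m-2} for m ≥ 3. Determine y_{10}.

2959611

y_3 = 5·6 + (-1) = 29
y_4 = 5·29 + 6 = 151
y_5 = 5·151 + 29 = 784
y_6 = 5·784 + 151 = 4071
y_7 = 5·4071 + 784 = 21139
y_8 = 5·21139 + 4071 = 109766
y_9 = 5·109766 + 21139 = 569969
y_{10} = 5·569969 + 109766 = 2959611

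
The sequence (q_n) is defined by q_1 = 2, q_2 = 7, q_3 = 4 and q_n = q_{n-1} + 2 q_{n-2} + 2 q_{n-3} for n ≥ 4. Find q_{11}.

q_4 = 4 + 2·7 + 2·2 = 22
q_5 = 22 + 2·4 + 2·7 = 44
q_6 = 44 + 2·22 + 2·4 = 96
q_7 = 96 + 2·44 + 2·22 = 228
q_8 = 228 + 2·96 + 2·44 = 508
q_9 = 508 + 2·228 + 2·96 = 1156
q_{10} = 1156 + 2·508 + 2·228 = 2628
q_{11} = 2628 + 2·1156 + 2·508 = 5956

5956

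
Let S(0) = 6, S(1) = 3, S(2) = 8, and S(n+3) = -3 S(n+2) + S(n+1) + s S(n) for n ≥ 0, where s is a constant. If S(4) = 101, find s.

S(3) = -21 + 6s
S(4) = 71 - 15s
So 71 - 15s = 101, giving s = -2.

-2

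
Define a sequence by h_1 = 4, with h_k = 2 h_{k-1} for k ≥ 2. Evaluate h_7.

h_2 = 2*4 = 8
h_3 = 2*8 = 16
h_4 = 2*16 = 32
h_5 = 2*32 = 64
h_6 = 2*64 = 128
h_7 = 2*128 = 256

256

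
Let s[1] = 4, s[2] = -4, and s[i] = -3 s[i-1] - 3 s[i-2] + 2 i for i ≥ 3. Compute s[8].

136

s[3] = -3(-4) - 3(4) + 6 = 6
s[4] = -3(6) - 3(-4) + 8 = 2
s[5] = -3(2) - 3(6) + 10 = -14
s[6] = -3(-14) - 3(2) + 12 = 48
s[7] = -3(48) - 3(-14) + 14 = -88
s[8] = -3(-88) - 3(48) + 16 = 136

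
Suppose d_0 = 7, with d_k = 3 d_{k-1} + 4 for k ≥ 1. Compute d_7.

d_1 = 3*7 + 4 = 25
d_2 = 3*25 + 4 = 79
d_3 = 3*79 + 4 = 241
d_4 = 3*241 + 4 = 727
d_5 = 3*727 + 4 = 2185
d_6 = 3*2185 + 4 = 6559
d_7 = 3*6559 + 4 = 19681

19681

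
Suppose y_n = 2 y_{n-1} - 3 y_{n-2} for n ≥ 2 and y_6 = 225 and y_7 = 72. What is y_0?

5

Rearranging, y_{n-2} = (y_n - 2 y_{n-1}) / -3.
y_5 = (72 - 2*225) / -3 = -378/-3 = 126
y_4 = (225 - 2*126) / -3 = -27/-3 = 9
y_3 = (126 - 2*9) / -3 = 108/-3 = -36
y_2 = (9 - 2*(-36)) / -3 = 81/-3 = -27
y_1 = (-36 - 2*(-27)) / -3 = 18/-3 = -6
y_0 = (-27 - 2*(-6)) / -3 = -15/-3 = 5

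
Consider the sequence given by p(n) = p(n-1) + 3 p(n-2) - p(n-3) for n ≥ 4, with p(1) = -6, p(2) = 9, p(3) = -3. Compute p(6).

105

p(4) = (-3) + 3·9 - (-6) = 30
p(5) = 30 + 3·(-3) - 9 = 12
p(6) = 12 + 3·30 - (-3) = 105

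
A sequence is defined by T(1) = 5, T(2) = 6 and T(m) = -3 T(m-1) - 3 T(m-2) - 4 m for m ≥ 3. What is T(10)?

T(3) = -3*6 - 3*5 - 12 = -45
T(4) = -3*(-45) - 3*6 - 16 = 101
T(5) = -3*101 - 3*(-45) - 20 = -188
T(6) = -3*(-188) - 3*101 - 24 = 237
T(7) = -3*237 - 3*(-188) - 28 = -175
T(8) = -3*(-175) - 3*237 - 32 = -218
T(9) = -3*(-218) - 3*(-175) - 36 = 1143
T(10) = -3*1143 - 3*(-218) - 40 = -2815

-2815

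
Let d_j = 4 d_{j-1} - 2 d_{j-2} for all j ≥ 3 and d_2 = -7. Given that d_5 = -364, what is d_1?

Let d_1 = z.
d_3 = -28 - 2z
d_4 = -98 - 8z
d_5 = -336 - 28z
So -336 - 28z = -364, giving z = 1.

1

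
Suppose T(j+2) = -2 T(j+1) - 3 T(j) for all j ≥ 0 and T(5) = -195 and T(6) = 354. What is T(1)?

9

Rearranging, T(j-2) = (T(j) + 2 T(j-1)) / -3.
T(4) = (354 + 2·(-195)) / -3 = -36/-3 = 12
T(3) = (-195 + 2·12) / -3 = -171/-3 = 57
T(2) = (12 + 2·57) / -3 = 126/-3 = -42
T(1) = (57 + 2·(-42)) / -3 = -27/-3 = 9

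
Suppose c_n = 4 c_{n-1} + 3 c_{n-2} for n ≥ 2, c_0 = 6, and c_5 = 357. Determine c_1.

-3

Let c_1 = v.
c_2 = 18 + 4v
c_3 = 72 + 19v
c_4 = 342 + 88v
c_5 = 1584 + 409v
So 1584 + 409v = 357, giving v = -3.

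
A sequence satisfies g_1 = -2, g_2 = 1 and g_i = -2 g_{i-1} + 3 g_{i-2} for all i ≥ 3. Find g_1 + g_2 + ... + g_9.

g_3 = -2(1) + 3(-2) = -8
g_4 = -2(-8) + 3(1) = 19
g_5 = -2(19) + 3(-8) = -62
g_6 = -2(-62) + 3(19) = 181
g_7 = -2(181) + 3(-62) = -548
g_8 = -2(-548) + 3(181) = 1639
g_9 = -2(1639) + 3(-548) = -4922
Sum = (-2) + 1 + (-8) + 19 + (-62) + 181 + (-548) + 1639 + (-4922) = -3702

-3702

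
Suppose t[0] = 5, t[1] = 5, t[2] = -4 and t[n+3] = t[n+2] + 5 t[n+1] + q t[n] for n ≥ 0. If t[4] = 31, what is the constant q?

3

t[3] = 21 + 5q
t[4] = 1 + 10q
So 1 + 10q = 31, giving q = 3.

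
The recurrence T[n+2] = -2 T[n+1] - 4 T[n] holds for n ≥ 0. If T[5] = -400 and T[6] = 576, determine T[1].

7

Rearranging, T[n-2] = (T[n] + 2 T[n-1]) / -4.
T[4] = (576 + 2(-400)) / -4 = -224/-4 = 56
T[3] = (-400 + 2(56)) / -4 = -288/-4 = 72
T[2] = (56 + 2(72)) / -4 = 200/-4 = -50
T[1] = (72 + 2(-50)) / -4 = -28/-4 = 7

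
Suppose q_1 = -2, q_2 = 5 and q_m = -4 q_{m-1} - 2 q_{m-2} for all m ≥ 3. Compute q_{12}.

994656

q_3 = -4*5 - 2*(-2) = -16
q_4 = -4*(-16) - 2*5 = 54
q_5 = -4*54 - 2*(-16) = -184
q_6 = -4*(-184) - 2*54 = 628
q_7 = -4*628 - 2*(-184) = -2144
q_8 = -4*(-2144) - 2*628 = 7320
q_9 = -4*7320 - 2*(-2144) = -24992
q_{10} = -4*(-24992) - 2*7320 = 85328
q_{11} = -4*85328 - 2*(-24992) = -291328
q_{12} = -4*(-291328) - 2*85328 = 994656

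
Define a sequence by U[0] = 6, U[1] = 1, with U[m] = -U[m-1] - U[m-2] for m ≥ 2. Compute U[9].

U[2] = -1 - 6 = -7
U[3] = -(-7) - 1 = 6
U[4] = -6 - (-7) = 1
U[5] = -1 - 6 = -7
U[6] = -(-7) - 1 = 6
U[7] = -6 - (-7) = 1
U[8] = -1 - 6 = -7
U[9] = -(-7) - 1 = 6

6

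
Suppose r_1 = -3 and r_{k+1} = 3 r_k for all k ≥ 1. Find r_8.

r_2 = 3*(-3) = -9
r_3 = 3*(-9) = -27
r_4 = 3*(-27) = -81
r_5 = 3*(-81) = -243
r_6 = 3*(-243) = -729
r_7 = 3*(-729) = -2187
r_8 = 3*(-2187) = -6561

-6561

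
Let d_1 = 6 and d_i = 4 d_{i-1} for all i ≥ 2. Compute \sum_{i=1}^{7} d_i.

d_2 = 4·6 = 24
d_3 = 4·24 = 96
d_4 = 4·96 = 384
d_5 = 4·384 = 1536
d_6 = 4·1536 = 6144
d_7 = 4·6144 = 24576
Sum = 6 + 24 + 96 + 384 + 1536 + 6144 + 24576 = 32766

32766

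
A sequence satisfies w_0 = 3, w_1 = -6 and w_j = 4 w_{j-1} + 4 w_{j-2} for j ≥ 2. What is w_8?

-183552

w_2 = 4·(-6) + 4·3 = -12
w_3 = 4·(-12) + 4·(-6) = -72
w_4 = 4·(-72) + 4·(-12) = -336
w_5 = 4·(-336) + 4·(-72) = -1632
w_6 = 4·(-1632) + 4·(-336) = -7872
w_7 = 4·(-7872) + 4·(-1632) = -38016
w_8 = 4·(-38016) + 4·(-7872) = -183552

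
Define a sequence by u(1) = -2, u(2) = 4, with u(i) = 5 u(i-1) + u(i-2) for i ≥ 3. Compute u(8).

68324

u(3) = 5*4 + (-2) = 18
u(4) = 5*18 + 4 = 94
u(5) = 5*94 + 18 = 488
u(6) = 5*488 + 94 = 2534
u(7) = 5*2534 + 488 = 13158
u(8) = 5*13158 + 2534 = 68324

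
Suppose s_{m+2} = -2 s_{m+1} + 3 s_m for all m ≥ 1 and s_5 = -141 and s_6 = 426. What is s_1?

-1

Rearranging, s_{m-2} = (s_m + 2 s_{m-1}) / 3.
s_4 = (426 + 2(-141)) / 3 = 144/3 = 48
s_3 = (-141 + 2(48)) / 3 = -45/3 = -15
s_2 = (48 + 2(-15)) / 3 = 18/3 = 6
s_1 = (-15 + 2(6)) / 3 = -3/3 = -1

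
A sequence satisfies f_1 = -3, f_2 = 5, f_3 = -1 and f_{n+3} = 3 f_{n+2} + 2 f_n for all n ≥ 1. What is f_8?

f_4 = 3*(-1) + 2*(-3) = -9
f_5 = 3*(-9) + 2*5 = -17
f_6 = 3*(-17) + 2*(-1) = -53
f_7 = 3*(-53) + 2*(-9) = -177
f_8 = 3*(-177) + 2*(-17) = -565

-565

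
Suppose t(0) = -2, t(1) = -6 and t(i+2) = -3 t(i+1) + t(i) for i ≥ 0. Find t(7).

t(2) = -3(-6) + (-2) = 16
t(3) = -3(16) + (-6) = -54
t(4) = -3(-54) + 16 = 178
t(5) = -3(178) + (-54) = -588
t(6) = -3(-588) + 178 = 1942
t(7) = -3(1942) + (-588) = -6414

-6414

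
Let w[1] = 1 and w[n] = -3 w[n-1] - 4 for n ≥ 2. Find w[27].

5083731656657

The fixed point is -4/(1 + 3) = -1, so w[n] + 1 = -3(w[n-1] + 1).
Hence w[n] = 2·(-3)^{n-1} - 1.
w[27] = 2·(-3)^{26} - 1 = 2·2541865828329 - 1 = 5083731656657.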